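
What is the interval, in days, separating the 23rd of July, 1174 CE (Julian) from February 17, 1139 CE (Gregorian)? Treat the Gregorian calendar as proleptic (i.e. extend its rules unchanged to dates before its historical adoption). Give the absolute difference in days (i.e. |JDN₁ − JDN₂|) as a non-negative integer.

First date → JDN 2150065; second date → JDN 2137118.
The interval is |2150065 − 2137118| = 12947 days.

12947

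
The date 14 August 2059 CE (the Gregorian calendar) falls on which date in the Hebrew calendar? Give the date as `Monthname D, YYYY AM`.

Julian Day Number of the source date = 2473320.
Converting JDN 2473320 to the Hebrew calendar gives 5 Elul 5819 AM.

Elul 5, 5819 AM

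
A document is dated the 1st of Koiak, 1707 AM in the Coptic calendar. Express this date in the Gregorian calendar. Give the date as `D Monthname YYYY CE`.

10 December 1990 CE

Both dates share Julian Day Number 2448236; in the Gregorian calendar that is 10 December 1990 CE.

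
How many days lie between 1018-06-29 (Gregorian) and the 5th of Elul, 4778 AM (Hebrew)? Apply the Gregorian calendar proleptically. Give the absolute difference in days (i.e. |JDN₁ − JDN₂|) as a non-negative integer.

JDN of the first date = 2093056.
JDN of the second date = 2093113.
|2093113 − 2093056| = 57.

57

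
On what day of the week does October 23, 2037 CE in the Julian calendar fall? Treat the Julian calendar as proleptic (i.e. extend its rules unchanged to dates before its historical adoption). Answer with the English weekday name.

Thursday

This is JDN 2465368 (5 November 2037 Gregorian).
JDN 2465368 mod 7 = 3, and JDN 0 was a Monday, so this is a Thursday.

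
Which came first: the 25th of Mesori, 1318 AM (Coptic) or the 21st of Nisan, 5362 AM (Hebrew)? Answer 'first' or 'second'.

second

First date → JDN 2306418; second date → JDN 2306280.
JDN 2306280 < JDN 2306418, so the second date is earlier.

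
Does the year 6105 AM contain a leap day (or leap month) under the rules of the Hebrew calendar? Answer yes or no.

yes

Hebrew year 6105 is year 6 of its 19-year Metonic cycle; leap years are at positions 3, 6, 8, 11, 14, 17, 19, so it is a leap year (13 months).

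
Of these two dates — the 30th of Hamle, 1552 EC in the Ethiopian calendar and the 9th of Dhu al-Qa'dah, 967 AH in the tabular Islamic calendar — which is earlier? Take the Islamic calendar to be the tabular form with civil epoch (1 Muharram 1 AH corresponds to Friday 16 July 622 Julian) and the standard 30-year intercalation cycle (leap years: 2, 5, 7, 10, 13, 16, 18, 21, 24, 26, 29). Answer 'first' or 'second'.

first

Converting both to JDN: 2291053 vs 2291061; the smaller is the first.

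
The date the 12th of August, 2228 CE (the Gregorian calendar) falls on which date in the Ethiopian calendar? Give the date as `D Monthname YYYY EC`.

Julian Day Number of the source date = 2535044.
Converting JDN 2535044 to the Ethiopian calendar gives 4 Nehase 2220 EC.

4 Nehase 2220 EC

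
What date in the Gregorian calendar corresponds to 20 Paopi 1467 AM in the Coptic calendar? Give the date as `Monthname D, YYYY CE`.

Julian Day Number of the source date = 2360535.
Converting JDN 2360535 to the Gregorian calendar gives 28 October 1750 CE.

October 28, 1750 CE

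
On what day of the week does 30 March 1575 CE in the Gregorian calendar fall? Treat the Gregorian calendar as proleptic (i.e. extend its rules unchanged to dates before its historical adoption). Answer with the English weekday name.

Sunday

JDN 2296405 mod 7 = 6, and JDN 0 was a Monday, so this is a Sunday.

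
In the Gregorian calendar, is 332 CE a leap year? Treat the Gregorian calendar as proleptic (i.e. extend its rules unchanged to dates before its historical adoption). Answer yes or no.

yes

332 is divisible by 4 and not by 100, so it is a leap year.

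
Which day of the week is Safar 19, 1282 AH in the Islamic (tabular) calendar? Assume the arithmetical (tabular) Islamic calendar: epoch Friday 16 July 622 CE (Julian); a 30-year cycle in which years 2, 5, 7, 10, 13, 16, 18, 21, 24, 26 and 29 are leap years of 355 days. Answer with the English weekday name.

Friday

In the Gregorian calendar this is 14 July 1865 (JDN 2402432).
2402432 ≡ 4 (mod 7); counting from Monday = 0 gives Friday.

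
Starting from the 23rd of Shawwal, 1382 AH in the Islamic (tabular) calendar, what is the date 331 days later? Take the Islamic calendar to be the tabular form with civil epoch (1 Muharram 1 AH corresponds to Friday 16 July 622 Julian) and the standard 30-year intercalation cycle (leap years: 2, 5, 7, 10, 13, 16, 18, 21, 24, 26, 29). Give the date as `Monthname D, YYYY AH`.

JDN of the 23rd of Shawwal, 1382 AH = 2438108.
2438108 + 331 = 2438439.
JDN 2438439 in the tabular Islamic calendar is Ramadan 29, 1383 AH.

Ramadan 29, 1383 AH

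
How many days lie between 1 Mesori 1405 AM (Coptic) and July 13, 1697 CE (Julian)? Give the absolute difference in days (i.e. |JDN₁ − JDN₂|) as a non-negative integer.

First date → JDN 2338171; second date → JDN 2341081.
The interval is |2338171 − 2341081| = 2910 days.

2910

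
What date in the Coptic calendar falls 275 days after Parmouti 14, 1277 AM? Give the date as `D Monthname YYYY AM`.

JDN of Parmouti 14, 1277 AM = 2291312.
2291312 + 275 = 2291587.
JDN 2291587 in the Coptic calendar is 14 Tobi 1278 AM.

14 Tobi 1278 AM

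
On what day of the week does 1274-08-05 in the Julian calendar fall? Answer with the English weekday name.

Sunday

This is JDN 2186603 (12 August 1274 Gregorian).
2186603 ≡ 6 (mod 7); counting from Monday = 0 gives Sunday.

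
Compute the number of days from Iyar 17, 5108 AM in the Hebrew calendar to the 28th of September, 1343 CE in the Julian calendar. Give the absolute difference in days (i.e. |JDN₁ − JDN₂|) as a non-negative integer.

JDN of the first date = 2213521.
JDN of the second date = 2211859.
|2211859 − 2213521| = 1662.

1662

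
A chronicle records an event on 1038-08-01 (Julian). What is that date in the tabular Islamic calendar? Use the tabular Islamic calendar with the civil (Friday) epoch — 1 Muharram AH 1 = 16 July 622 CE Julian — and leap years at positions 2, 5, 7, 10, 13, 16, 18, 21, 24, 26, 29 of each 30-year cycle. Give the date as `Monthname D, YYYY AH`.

Both dates share Julian Day Number 2100400; in the tabular Islamic calendar that is 26 Shawwal 429 AH.

Shawwal 26, 429 AH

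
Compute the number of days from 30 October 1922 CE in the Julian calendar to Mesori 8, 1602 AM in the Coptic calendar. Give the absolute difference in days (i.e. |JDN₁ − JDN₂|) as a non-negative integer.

13239

First date → JDN 2423371; second date → JDN 2410132.
The interval is |2423371 − 2410132| = 13239 days.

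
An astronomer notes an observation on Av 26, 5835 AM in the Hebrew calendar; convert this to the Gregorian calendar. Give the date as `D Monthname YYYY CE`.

Both dates share Julian Day Number 2479157; in the Gregorian calendar that is 7 August 2075 CE.

7 August 2075 CE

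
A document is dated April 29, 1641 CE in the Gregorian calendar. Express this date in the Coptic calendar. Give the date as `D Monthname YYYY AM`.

Julian Day Number of the source date = 2320542.
Converting JDN 2320542 to the Coptic calendar gives 24 Parmouti 1357 AM.

24 Parmouti 1357 AM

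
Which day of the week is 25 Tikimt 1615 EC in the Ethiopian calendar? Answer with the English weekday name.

This is JDN 2313788 (1 November 1622 Gregorian).
JDN 2313788 mod 7 = 1, and JDN 0 was a Monday, so this is a Tuesday.

Tuesday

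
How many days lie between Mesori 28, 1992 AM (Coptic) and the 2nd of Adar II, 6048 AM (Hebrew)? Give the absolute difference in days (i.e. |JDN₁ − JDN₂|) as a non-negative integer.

JDN of the first date = 2552600.
JDN of the second date = 2556800.
|2556800 − 2552600| = 4200.

4200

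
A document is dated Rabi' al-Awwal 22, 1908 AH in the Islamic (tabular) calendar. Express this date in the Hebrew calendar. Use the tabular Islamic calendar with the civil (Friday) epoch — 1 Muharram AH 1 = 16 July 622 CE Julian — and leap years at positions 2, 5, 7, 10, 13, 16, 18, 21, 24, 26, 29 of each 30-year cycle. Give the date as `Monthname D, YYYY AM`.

Both dates share Julian Day Number 2624297; in the Hebrew calendar that is 22 Kislev 6233 AM.

Kislev 22, 6233 AM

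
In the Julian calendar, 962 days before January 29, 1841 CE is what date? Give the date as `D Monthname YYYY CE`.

12 June 1838 CE

Counting 962 days back from JDN 2393512 reaches JDN 2392550, which is 12 June 1838 CE.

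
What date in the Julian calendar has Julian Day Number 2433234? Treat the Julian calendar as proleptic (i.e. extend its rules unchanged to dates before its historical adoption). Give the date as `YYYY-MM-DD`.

The Gregorian equivalent of JDN 2433234 is 13 November 1949.
In the Julian calendar that day is 1949-10-31.

1949-10-31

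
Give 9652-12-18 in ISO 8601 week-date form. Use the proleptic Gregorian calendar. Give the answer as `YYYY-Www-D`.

The weekday is Wednesday (ISO weekday 3).
That Wednesday belongs to ISO week 51 of ISO year 9652.

9652-W51-3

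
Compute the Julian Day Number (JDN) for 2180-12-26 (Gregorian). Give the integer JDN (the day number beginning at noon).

2517649

JDN 2400001 is 17 November 1858 CE (Gregorian), MJD 0; the target day is +117648 days from there, so JDN = 2517649.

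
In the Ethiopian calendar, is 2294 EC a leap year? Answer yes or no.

2294 mod 4 = 2; in the Ethiopian calendar a year is leap when year mod 4 = 3, so it is a common year.

no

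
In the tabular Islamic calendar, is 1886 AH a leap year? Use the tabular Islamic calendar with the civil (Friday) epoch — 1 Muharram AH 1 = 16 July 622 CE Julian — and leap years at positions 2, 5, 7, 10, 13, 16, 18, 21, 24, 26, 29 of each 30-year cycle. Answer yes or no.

yes

Year 1886 AH is year 26 of its 30-year cycle; leap positions are 2, 5, 7, 10, 13, 16, 18, 21, 24, 26, 29, so it is a leap year (355 days).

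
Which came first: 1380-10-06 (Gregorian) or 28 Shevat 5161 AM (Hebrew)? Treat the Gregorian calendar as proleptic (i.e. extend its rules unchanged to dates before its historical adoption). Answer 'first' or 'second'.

Converting both to JDN: 2225374 vs 2232815; the smaller is the first.

first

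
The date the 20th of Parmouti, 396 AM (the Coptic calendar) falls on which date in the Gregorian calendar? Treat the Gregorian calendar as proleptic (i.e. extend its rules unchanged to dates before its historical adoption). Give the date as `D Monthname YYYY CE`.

Julian Day Number of the source date = 1969533.
Converting JDN 1969533 to the Gregorian calendar gives 18 April 680 CE.

18 April 680 CE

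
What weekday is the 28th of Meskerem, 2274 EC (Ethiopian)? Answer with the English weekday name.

Monday

In the Gregorian calendar this is 10 October 2281 (JDN 2554461).
Since JDN mod 7 = 0 (0 = Monday), the day is Monday.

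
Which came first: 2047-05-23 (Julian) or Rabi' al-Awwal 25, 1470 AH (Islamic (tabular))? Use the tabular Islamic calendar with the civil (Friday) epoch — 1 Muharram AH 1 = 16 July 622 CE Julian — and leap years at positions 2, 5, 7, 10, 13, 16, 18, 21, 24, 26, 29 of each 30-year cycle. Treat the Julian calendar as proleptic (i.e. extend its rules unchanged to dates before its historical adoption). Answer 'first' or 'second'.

first

Converting both to JDN: 2468867 vs 2469088; the smaller is the first.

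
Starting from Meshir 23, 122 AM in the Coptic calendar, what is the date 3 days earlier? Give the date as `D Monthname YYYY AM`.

JDN of Meshir 23, 122 AM = 1869397.
1869397 − 3 = 1869394.
JDN 1869394 in the Coptic calendar is 20 Meshir 122 AM.

20 Meshir 122 AM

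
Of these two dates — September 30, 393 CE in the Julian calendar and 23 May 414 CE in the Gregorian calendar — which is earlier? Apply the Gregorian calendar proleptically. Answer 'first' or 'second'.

Converting both to JDN: 1864874 vs 1872413; the smaller is the first.

first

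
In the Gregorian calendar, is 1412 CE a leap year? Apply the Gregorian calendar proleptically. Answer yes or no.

yes

1412 is divisible by 4 and not by 100, so it is a leap year.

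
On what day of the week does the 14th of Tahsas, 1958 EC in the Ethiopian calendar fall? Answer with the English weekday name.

This is JDN 2439118 (23 December 1965 Gregorian).
2439118 ≡ 3 (mod 7); counting from Monday = 0 gives Thursday.

Thursday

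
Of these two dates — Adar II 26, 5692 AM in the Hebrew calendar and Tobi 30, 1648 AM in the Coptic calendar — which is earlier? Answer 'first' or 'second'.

second

First date → JDN 2426801; second date → JDN 2426746.
JDN 2426746 < JDN 2426801, so the second date is earlier.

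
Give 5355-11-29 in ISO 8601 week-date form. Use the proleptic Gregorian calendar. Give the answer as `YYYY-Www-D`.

The weekday is Saturday (ISO weekday 6).
That Saturday belongs to ISO week 48 of ISO year 5355.

5355-W48-6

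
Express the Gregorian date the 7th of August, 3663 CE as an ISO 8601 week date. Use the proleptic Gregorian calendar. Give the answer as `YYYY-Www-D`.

3663-W32-2

The weekday is Tuesday (ISO weekday 2).
That Tuesday belongs to ISO week 32 of ISO year 3663.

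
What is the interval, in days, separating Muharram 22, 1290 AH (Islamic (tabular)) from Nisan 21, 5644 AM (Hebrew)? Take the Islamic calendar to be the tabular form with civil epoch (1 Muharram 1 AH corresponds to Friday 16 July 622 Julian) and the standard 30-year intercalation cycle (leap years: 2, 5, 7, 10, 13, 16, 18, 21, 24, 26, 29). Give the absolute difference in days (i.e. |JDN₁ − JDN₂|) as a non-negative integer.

4043

First date → JDN 2405240; second date → JDN 2409283.
The interval is |2405240 − 2409283| = 4043 days.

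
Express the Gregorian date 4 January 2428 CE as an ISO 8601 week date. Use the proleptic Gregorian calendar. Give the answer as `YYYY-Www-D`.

2428-W01-2

The weekday is Tuesday (ISO weekday 2).
That Tuesday belongs to ISO week 1 of ISO year 2428.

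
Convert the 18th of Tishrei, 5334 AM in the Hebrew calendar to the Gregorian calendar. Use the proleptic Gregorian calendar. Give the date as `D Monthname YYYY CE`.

25 September 1573 CE

Both dates share Julian Day Number 2295854; in the Gregorian calendar that is 25 September 1573 CE.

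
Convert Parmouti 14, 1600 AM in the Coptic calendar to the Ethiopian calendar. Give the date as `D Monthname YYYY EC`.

Both dates share Julian Day Number 2409288; in the Ethiopian calendar that is 14 Miyazya 1876 EC.

14 Miyazya 1876 EC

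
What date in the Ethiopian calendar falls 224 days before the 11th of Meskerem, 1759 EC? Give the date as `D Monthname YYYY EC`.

2 Yekatit 1758 EC

The starting date is JDN 2366340; 2366340 − 224 = 2366116.
JDN 2366116 corresponds to 2 Yekatit 1758 EC.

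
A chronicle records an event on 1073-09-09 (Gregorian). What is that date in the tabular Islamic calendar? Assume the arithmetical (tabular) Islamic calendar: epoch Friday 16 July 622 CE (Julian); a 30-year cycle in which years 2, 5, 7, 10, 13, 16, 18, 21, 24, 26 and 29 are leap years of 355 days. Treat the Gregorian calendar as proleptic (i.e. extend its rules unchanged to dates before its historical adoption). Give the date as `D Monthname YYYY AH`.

Both dates share Julian Day Number 2113217; in the tabular Islamic calendar that is 27 Dhu al-Hijjah 465 AH.

27 Dhu al-Hijjah 465 AH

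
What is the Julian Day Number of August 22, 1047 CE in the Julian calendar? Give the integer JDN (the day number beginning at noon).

2103708

In the proleptic Gregorian calendar the same day is 28 August 1047.
JDN 2299161 is 15 October 1582 CE (Gregorian); the target day is −195453 days from there, so JDN = 2103708.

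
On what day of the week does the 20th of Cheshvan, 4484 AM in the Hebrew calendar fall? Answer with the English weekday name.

Equivalently 29 October 723 Gregorian, JDN 1985431.
JDN 1985431 mod 7 = 0, and JDN 0 was a Monday, so this is a Monday.

Monday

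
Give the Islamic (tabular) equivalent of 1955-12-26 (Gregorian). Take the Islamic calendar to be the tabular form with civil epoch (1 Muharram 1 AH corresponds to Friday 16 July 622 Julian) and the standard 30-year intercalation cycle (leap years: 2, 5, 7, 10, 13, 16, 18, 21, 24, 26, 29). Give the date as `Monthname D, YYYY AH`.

Jumada al-Awwal 11, 1375 AH

Both dates share Julian Day Number 2435468; in the tabular Islamic calendar that is 11 Jumada al-Awwal 1375 AH.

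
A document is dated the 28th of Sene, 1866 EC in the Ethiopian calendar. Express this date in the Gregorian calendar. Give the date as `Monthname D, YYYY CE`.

Both dates share Julian Day Number 2405709; in the Gregorian calendar that is 4 July 1874 CE.

July 4, 1874 CE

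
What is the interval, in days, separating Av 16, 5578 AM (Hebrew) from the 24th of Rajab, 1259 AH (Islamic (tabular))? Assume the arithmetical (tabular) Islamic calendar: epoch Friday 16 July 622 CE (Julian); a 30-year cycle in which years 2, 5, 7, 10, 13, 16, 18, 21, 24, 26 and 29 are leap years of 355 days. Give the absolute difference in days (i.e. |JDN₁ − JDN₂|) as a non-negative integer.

9133

First date → JDN 2385300; second date → JDN 2394433.
The interval is |2385300 − 2394433| = 9133 days.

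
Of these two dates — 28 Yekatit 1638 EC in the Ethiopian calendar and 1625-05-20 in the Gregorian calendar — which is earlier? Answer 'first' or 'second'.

The two dates have Julian Day Numbers 2322312 and 2314719 respectively.
Since 2314719 < 2322312, the second date comes first.

second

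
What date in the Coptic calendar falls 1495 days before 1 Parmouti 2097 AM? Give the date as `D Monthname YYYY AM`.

27 Meshir 2093 AM

The starting date is JDN 2590804; 2590804 − 1495 = 2589309.
JDN 2589309 corresponds to 27 Meshir 2093 AM.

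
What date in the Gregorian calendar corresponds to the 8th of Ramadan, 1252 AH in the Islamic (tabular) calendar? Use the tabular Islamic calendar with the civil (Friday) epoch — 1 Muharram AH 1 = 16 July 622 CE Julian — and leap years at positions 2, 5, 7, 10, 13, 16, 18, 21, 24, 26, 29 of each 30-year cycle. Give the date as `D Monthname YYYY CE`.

17 December 1836 CE

Julian Day Number of the source date = 2391996.
Converting JDN 2391996 to the Gregorian calendar gives 17 December 1836 CE.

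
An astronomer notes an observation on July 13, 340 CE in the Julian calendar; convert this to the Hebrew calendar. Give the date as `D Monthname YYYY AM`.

3 Av 4100 AM

Julian Day Number of the source date = 1845437.
Converting JDN 1845437 to the Hebrew calendar gives 3 Av 4100 AM.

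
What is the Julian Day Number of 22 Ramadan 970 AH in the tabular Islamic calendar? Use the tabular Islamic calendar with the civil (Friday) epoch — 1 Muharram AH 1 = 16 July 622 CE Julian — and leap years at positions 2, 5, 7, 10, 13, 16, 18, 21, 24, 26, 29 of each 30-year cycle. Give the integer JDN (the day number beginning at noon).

2292078

Equivalently 25 May 1563 (proleptic Gregorian).
JDN 2299161 is 15 October 1582 CE (Gregorian); the target day is −7083 days from there, so JDN = 2292078.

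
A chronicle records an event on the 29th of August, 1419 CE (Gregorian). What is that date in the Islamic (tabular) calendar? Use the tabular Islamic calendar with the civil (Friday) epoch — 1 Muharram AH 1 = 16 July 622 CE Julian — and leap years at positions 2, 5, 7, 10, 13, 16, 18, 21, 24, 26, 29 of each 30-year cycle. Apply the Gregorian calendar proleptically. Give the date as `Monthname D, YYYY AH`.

Julian Day Number of the source date = 2239579.
Converting JDN 2239579 to the tabular Islamic calendar gives 28 Rajab 822 AH.

Rajab 28, 822 AH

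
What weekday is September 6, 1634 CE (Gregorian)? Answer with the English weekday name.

2318115 ≡ 2 (mod 7); counting from Monday = 0 gives Wednesday.

Wednesday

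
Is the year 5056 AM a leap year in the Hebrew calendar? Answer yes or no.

Hebrew year 5056 is year 2 of its 19-year Metonic cycle; leap years are at positions 3, 6, 8, 11, 14, 17, 19, so it is a common year (12 months).

no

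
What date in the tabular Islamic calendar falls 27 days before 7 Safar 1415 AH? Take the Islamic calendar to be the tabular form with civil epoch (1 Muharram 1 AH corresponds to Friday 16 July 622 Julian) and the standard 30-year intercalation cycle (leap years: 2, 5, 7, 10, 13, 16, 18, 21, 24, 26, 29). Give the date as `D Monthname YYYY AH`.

Counting 27 days back from JDN 2449550 reaches JDN 2449523, which is 10 Muharram 1415 AH.

10 Muharram 1415 AH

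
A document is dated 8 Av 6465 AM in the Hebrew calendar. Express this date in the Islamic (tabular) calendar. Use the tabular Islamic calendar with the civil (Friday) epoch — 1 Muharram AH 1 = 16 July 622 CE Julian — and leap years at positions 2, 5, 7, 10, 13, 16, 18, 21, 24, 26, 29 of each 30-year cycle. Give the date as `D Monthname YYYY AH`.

Both dates share Julian Day Number 2709242; in the tabular Islamic calendar that is 7 Dhu al-Hijjah 2147 AH.

7 Dhu al-Hijjah 2147 AH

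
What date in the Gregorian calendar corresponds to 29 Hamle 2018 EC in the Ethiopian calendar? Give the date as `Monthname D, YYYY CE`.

Julian Day Number of the source date = 2461258.
Converting JDN 2461258 to the Gregorian calendar gives 5 August 2026 CE.

August 5, 2026 CE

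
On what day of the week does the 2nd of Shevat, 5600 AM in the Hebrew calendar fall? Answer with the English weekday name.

Tuesday

This is JDN 2393112 (7 January 1840 Gregorian).
Since JDN mod 7 = 1 (0 = Monday), the day is Tuesday.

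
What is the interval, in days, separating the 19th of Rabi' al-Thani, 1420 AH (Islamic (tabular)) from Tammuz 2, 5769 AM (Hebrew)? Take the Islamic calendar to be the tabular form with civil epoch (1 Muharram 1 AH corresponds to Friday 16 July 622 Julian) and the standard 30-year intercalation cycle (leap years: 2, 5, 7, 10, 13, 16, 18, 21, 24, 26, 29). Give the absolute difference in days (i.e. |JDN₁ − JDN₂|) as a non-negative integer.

First date → JDN 2451393; second date → JDN 2455007.
The interval is |2451393 − 2455007| = 3614 days.

3614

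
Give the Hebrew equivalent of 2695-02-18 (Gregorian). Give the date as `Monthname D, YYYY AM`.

Adar I 12, 6455 AM

Both dates share Julian Day Number 2705437; in the Hebrew calendar that is 12 Adar I 6455 AM.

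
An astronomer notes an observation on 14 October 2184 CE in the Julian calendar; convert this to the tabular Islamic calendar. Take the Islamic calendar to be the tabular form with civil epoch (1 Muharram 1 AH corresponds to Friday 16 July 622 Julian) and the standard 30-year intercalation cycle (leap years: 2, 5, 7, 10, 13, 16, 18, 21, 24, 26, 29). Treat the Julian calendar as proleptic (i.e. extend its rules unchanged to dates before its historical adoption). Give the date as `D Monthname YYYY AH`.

The source date corresponds to 28 October 2184 in the Gregorian calendar (JDN 2519051).
That day falls on 23 Rabi' al-Awwal 1611 AH in the tabular Islamic calendar.

23 Rabi' al-Awwal 1611 AH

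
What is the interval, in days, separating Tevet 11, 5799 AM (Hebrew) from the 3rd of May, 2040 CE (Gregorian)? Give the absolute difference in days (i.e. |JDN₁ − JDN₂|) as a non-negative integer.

First date → JDN 2465796; second date → JDN 2466278.
The interval is |2465796 − 2466278| = 482 days.

482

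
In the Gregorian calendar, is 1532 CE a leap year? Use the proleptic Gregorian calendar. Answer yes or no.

yes

1532 is divisible by 4 and not by 100, so it is a leap year.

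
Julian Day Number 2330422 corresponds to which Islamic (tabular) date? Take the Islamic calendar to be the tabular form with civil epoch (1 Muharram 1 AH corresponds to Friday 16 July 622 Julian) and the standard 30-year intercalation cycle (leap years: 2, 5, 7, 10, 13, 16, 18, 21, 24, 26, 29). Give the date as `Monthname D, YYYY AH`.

The Gregorian equivalent of JDN 2330422 is 17 May 1668.
In the tabular Islamic calendar that day is Dhu al-Hijjah 5, 1078 AH.

Dhu al-Hijjah 5, 1078 AH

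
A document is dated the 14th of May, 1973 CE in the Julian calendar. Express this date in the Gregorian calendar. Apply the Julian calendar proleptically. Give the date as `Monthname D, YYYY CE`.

For dates in this range the Gregorian date is 13 days ahead of the Julian.
14 May 1973 Julian + 13 days → 27 May 1973 Gregorian.

May 27, 1973 CE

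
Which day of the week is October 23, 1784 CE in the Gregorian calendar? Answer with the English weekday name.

Saturday

2372949 ≡ 5 (mod 7); counting from Monday = 0 gives Saturday.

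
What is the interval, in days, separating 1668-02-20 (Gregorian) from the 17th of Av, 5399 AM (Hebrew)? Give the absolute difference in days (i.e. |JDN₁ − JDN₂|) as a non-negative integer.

10414

JDN of the first date = 2330335.
JDN of the second date = 2319921.
|2319921 − 2330335| = 10414.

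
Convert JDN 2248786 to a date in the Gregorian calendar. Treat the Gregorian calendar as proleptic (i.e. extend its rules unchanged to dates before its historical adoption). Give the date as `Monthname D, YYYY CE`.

JDN 2451545 is 1 Jan 2000; 2248786 is −202759 days from there.

November 12, 1444 CE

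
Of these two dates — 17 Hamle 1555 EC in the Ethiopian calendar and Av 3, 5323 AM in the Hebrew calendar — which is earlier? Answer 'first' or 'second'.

Converting both to JDN: 2292135 vs 2292147; the smaller is the first.

first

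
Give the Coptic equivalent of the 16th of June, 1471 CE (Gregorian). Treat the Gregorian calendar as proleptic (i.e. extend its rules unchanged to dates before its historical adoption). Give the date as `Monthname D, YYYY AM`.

Paoni 13, 1187 AM

Both dates share Julian Day Number 2258498; in the Coptic calendar that is 13 Paoni 1187 AM.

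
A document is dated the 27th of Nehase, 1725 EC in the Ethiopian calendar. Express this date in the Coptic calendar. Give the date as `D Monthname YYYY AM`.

Both dates share Julian Day Number 2354268; in the Coptic calendar that is 27 Mesori 1449 AM.

27 Mesori 1449 AM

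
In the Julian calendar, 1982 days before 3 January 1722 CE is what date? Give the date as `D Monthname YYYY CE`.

The starting date is JDN 2350021; 2350021 − 1982 = 2348039.
JDN 2348039 corresponds to 31 July 1716 CE.

31 July 1716 CE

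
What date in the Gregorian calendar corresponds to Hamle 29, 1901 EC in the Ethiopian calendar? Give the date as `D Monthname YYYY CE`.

5 August 1909 CE

Both dates share Julian Day Number 2418524; in the Gregorian calendar that is 5 August 1909 CE.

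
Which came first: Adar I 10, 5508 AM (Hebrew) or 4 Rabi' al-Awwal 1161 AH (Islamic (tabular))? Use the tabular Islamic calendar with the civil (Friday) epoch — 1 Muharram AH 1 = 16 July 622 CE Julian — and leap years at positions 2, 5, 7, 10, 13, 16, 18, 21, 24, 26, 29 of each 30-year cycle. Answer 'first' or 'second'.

first

Converting both to JDN: 2359543 vs 2359567; the smaller is the first.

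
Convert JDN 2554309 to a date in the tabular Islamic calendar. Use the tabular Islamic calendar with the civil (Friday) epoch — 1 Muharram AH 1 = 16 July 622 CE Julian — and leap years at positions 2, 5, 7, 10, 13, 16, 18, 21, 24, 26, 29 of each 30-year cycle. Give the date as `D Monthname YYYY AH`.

The Gregorian equivalent of JDN 2554309 is 11 May 2281.
In the tabular Islamic calendar that day is 21 Ramadan 1710 AH.

21 Ramadan 1710 AH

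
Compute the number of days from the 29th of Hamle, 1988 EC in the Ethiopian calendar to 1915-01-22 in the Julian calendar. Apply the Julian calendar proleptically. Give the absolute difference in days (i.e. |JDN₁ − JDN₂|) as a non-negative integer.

JDN of the first date = 2450301.
JDN of the second date = 2420533.
|2420533 − 2450301| = 29768.

29768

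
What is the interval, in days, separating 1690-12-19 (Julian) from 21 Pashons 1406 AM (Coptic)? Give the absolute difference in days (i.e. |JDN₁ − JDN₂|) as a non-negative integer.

217

JDN of the first date = 2338683.
JDN of the second date = 2338466.
|2338466 − 2338683| = 217.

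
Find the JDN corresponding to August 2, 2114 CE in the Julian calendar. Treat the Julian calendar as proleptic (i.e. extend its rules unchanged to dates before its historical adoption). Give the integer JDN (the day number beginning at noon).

2493410

In the Gregorian calendar the same day is 16 August 2114.
JDN 2400001 is 17 November 1858 CE (Gregorian), MJD 0; the target day is +93409 days from there, so JDN = 2493410.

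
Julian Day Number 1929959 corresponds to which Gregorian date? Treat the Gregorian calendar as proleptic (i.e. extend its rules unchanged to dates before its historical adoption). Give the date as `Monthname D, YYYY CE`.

Counting from JDN 2299161 = 15 Oct 1582 gives an offset of -369202 days.

December 12, 571 CE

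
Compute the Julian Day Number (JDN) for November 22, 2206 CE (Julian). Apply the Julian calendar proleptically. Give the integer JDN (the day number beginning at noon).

In the Gregorian calendar the same day is 7 December 2206.
JDN 2400001 is 17 November 1858 CE (Gregorian), MJD 0; the target day is +127124 days from there, so JDN = 2527125.

2527125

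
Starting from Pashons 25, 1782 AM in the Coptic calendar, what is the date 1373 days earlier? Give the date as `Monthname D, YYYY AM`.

Mesori 23, 1778 AM

The starting date is JDN 2475804; 2475804 − 1373 = 2474431.
JDN 2474431 corresponds to Mesori 23, 1778 AM.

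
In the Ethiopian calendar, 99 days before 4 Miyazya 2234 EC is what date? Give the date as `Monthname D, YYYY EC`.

JDN of 4 Miyazya 2234 EC = 2540037.
2540037 − 99 = 2539938.
JDN 2539938 in the Ethiopian calendar is Tahsas 25, 2234 EC.

Tahsas 25, 2234 EC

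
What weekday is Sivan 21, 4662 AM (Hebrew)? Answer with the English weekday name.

Monday

Equivalently 5 June 902 Gregorian, JDN 2050664.
2050664 ≡ 0 (mod 7); counting from Monday = 0 gives Monday.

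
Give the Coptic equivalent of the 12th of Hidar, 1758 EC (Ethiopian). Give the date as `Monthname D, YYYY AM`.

The source date corresponds to 19 November 1765 in the Gregorian calendar (JDN 2366036).
That day falls on 12 Hathor 1482 AM in the Coptic calendar.

Hathor 12, 1482 AM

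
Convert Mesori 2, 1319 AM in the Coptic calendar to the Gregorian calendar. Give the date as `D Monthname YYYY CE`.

5 August 1603 CE

Both dates share Julian Day Number 2306760; in the Gregorian calendar that is 5 August 1603 CE.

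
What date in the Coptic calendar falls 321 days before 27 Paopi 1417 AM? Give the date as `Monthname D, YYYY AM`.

Koiak 11, 1416 AM

JDN of 27 Paopi 1417 AM = 2342280.
2342280 − 321 = 2341959.
JDN 2341959 in the Coptic calendar is Koiak 11, 1416 AM.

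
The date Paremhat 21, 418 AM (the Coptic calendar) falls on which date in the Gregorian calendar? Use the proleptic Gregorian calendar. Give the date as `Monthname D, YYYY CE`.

Julian Day Number of the source date = 1977539.
Converting JDN 1977539 to the Gregorian calendar gives 21 March 702 CE.

March 21, 702 CE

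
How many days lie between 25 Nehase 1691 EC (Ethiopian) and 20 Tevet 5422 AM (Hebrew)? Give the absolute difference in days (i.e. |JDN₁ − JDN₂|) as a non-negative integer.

13743

JDN of the first date = 2341847.
JDN of the second date = 2328104.
|2328104 − 2341847| = 13743.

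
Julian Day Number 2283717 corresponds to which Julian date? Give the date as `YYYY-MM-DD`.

1540-06-23

The proleptic Gregorian equivalent of JDN 2283717 is 3 July 1540.
In the Julian calendar that day is 1540-06-23.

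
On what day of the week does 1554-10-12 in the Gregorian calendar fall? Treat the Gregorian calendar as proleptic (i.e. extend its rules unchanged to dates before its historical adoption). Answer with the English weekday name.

JDN 2288931 mod 7 = 1, and JDN 0 was a Monday, so this is a Tuesday.

Tuesday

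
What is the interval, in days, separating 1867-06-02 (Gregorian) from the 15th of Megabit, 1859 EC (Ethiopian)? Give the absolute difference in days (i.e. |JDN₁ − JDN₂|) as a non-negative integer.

JDN of the first date = 2403120.
JDN of the second date = 2403049.
|2403049 − 2403120| = 71.

71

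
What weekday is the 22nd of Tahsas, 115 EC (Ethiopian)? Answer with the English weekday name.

Thursday

Equivalently 17 December 122 Gregorian, JDN 1765970.
JDN 1765970 mod 7 = 3, and JDN 0 was a Monday, so this is a Thursday.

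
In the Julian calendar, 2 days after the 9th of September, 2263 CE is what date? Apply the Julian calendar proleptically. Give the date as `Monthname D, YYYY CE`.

JDN of the 9th of September, 2263 CE = 2547870.
2547870 + 2 = 2547872.
JDN 2547872 in the Julian calendar is September 11, 2263 CE.

September 11, 2263 CE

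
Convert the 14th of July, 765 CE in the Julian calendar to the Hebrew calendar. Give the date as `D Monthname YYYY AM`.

20 Tammuz 4525 AM

Julian Day Number of the source date = 2000669.
Converting JDN 2000669 to the Hebrew calendar gives 20 Tammuz 4525 AM.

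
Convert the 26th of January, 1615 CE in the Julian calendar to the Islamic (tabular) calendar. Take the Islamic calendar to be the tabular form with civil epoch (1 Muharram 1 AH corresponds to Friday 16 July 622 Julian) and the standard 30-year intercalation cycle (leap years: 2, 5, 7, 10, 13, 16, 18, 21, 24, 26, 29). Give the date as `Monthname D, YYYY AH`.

Julian Day Number of the source date = 2310962.
Converting JDN 2310962 to the tabular Islamic calendar gives 6 Muharram 1024 AH.

Muharram 6, 1024 AH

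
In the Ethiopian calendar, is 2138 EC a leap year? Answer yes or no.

2138 mod 4 = 2; in the Ethiopian calendar a year is leap when year mod 4 = 3, so it is a common year.

no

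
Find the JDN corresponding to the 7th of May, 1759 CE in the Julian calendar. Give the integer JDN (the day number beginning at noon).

2363659

In the Gregorian calendar the same day is 18 May 1759.
JDN 2451545 is 1 January 2000 CE (Gregorian); the target day is −87886 days from there, so JDN = 2363659.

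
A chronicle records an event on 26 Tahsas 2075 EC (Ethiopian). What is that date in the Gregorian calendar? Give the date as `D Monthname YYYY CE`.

4 January 2083 CE

Both dates share Julian Day Number 2481864; in the Gregorian calendar that is 4 January 2083 CE.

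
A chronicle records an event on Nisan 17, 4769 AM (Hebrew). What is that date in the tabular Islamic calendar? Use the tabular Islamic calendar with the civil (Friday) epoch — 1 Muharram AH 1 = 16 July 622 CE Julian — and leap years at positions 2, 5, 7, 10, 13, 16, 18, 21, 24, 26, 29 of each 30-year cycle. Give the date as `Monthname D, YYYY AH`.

Both dates share Julian Day Number 2089699; in the tabular Islamic calendar that is 15 Sha'ban 399 AH.

Sha'ban 15, 399 AH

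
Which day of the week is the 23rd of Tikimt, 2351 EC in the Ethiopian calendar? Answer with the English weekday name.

Wednesday

In the Gregorian calendar this is 5 November 2358 (JDN 2582610).
JDN 2582610 mod 7 = 2, and JDN 0 was a Monday, so this is a Wednesday.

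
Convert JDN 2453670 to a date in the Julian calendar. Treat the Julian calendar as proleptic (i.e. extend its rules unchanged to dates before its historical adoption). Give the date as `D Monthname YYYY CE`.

13 October 2005 CE

The Gregorian equivalent of JDN 2453670 is 26 October 2005.
In the Julian calendar that day is 13 October 2005 CE.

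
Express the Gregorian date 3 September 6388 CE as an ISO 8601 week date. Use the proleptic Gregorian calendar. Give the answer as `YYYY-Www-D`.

6388-W35-6

The weekday is Saturday (ISO weekday 6).
That Saturday belongs to ISO week 35 of ISO year 6388.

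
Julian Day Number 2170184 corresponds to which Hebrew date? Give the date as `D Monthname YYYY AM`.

JDN 2170184 is 29 August 1229 in the proleptic Gregorian calendar.
In the Hebrew calendar that day is 1 Elul 4989 AM.

1 Elul 4989 AM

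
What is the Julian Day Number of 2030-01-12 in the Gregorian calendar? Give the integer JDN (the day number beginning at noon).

JDN 2451545 is 1 January 2000 CE (Gregorian); the target day is +10969 days from there, so JDN = 2462514.

2462514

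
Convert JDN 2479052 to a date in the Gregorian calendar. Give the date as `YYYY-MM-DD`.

JDN 2451545 is 1 Jan 2000; 2479052 is +27507 days from there.

2075-04-24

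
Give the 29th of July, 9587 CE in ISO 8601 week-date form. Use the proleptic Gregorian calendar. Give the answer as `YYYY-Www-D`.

The weekday is Wednesday (ISO weekday 3).
That Wednesday belongs to ISO week 31 of ISO year 9587.

9587-W31-3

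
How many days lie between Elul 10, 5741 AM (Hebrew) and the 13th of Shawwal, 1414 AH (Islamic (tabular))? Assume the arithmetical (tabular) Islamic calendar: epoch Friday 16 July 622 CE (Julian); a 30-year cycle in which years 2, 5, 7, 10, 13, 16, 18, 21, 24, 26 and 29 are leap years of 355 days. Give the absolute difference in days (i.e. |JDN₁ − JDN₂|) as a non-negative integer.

4581

First date → JDN 2444857; second date → JDN 2449438.
The interval is |2444857 − 2449438| = 4581 days.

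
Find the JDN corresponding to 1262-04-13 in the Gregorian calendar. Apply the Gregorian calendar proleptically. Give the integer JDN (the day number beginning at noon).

2182099

JDN 2299161 is 15 October 1582 CE (Gregorian); the target day is −117062 days from there, so JDN = 2182099.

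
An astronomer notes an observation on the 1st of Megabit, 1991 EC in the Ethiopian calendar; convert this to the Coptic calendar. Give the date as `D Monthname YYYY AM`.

Julian Day Number of the source date = 2451248.
Converting JDN 2451248 to the Coptic calendar gives 1 Paremhat 1715 AM.

1 Paremhat 1715 AM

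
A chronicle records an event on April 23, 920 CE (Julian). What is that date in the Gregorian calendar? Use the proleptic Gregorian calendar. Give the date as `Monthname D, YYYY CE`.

At this point the Julian calendar is 5 days behind the Gregorian.
23 April 920 Julian + 5 days → 28 April 920 Gregorian.

April 28, 920 CE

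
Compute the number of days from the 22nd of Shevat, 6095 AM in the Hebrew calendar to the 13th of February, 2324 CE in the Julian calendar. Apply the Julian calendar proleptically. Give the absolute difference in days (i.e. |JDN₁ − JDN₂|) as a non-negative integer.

JDN of the first date = 2573947.
JDN of the second date = 2569942.
|2569942 − 2573947| = 4005.

4005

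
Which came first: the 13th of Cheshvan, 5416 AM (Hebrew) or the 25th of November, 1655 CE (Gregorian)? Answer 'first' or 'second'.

First date → JDN 2325853; second date → JDN 2325865.
JDN 2325853 < JDN 2325865, so the first date is earlier.

first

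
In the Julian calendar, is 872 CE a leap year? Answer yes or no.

872 mod 4 = 0, so it is a leap year in the Julian calendar.

yes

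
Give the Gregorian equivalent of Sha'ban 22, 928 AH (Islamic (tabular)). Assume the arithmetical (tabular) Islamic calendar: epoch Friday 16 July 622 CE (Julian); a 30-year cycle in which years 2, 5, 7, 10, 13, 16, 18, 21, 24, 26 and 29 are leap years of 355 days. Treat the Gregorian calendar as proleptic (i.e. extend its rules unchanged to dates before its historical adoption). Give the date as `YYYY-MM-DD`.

Both dates share Julian Day Number 2277166; in the Gregorian calendar that is 27 July 1522 CE.

1522-07-27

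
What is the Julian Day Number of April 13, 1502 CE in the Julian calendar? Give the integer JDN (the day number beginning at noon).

In the proleptic Gregorian calendar the same day is 23 April 1502.
JDN 2451545 is 1 January 2000 CE (Gregorian); the target day is −181779 days from there, so JDN = 2269766.

2269766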